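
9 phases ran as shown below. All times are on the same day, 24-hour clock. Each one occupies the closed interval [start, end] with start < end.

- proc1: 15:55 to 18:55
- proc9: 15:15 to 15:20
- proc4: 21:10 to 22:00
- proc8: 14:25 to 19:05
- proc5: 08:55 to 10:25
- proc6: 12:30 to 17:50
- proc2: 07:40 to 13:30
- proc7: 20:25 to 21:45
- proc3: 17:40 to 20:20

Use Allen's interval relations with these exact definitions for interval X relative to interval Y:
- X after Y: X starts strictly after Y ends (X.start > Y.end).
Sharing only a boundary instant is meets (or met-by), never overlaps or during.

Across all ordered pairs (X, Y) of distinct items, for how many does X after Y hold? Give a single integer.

25

Checking all 72 ordered pairs for relation 'after'; matching pairs in alphabetical order:
(proc1, proc2): proc1 after proc2 ✓
(proc1, proc5): proc1 after proc5 ✓
(proc1, proc9): proc1 after proc9 ✓
(proc3, proc2): proc3 after proc2 ✓
(proc3, proc5): proc3 after proc5 ✓
(proc3, proc9): proc3 after proc9 ✓
(proc4, proc1): proc4 after proc1 ✓
(proc4, proc2): proc4 after proc2 ✓
(proc4, proc3): proc4 after proc3 ✓
(proc4, proc5): proc4 after proc5 ✓
(proc4, proc6): proc4 after proc6 ✓
(proc4, proc8): proc4 after proc8 ✓
(proc4, proc9): proc4 after proc9 ✓
(proc6, proc5): proc6 after proc5 ✓
(proc7, proc1): proc7 after proc1 ✓
(proc7, proc2): proc7 after proc2 ✓
(proc7, proc3): proc7 after proc3 ✓
(proc7, proc5): proc7 after proc5 ✓
(proc7, proc6): proc7 after proc6 ✓
(proc7, proc8): proc7 after proc8 ✓
(proc7, proc9): proc7 after proc9 ✓
(proc8, proc2): proc8 after proc2 ✓
(proc8, proc5): proc8 after proc5 ✓
(proc9, proc2): proc9 after proc2 ✓
... plus 1 further pairs not listed.
Count: 25.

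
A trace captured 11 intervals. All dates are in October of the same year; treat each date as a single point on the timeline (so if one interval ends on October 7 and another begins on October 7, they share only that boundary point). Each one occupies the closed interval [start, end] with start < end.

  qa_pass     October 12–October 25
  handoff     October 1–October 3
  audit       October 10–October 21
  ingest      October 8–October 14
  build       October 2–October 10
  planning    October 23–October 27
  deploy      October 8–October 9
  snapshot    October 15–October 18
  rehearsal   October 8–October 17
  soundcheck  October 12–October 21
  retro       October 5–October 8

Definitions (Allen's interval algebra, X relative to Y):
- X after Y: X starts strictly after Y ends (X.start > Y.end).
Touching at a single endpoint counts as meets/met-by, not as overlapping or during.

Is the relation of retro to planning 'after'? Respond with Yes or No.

No

retro = [October 5, October 8], planning = [October 23, October 27].
Actual relation of retro to planning: before.
Asked whether 'after' holds → No.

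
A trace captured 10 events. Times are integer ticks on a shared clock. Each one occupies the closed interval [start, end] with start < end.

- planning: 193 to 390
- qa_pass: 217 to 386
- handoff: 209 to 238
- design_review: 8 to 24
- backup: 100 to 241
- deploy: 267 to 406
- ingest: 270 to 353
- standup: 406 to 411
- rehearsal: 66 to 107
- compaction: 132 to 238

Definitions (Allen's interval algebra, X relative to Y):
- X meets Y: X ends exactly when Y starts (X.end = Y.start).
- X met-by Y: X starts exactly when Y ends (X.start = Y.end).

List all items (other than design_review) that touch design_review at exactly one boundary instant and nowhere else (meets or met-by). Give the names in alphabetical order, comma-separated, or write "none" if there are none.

none

Target design_review = [8, 24].
backup [100, 241] → after → no.
compaction [132, 238] → after → no.
deploy [267, 406] → after → no.
handoff [209, 238] → after → no.
ingest [270, 353] → after → no.
planning [193, 390] → after → no.
qa_pass [217, 386] → after → no.
rehearsal [66, 107] → after → no.
standup [406, 411] → after → no.
Result: none.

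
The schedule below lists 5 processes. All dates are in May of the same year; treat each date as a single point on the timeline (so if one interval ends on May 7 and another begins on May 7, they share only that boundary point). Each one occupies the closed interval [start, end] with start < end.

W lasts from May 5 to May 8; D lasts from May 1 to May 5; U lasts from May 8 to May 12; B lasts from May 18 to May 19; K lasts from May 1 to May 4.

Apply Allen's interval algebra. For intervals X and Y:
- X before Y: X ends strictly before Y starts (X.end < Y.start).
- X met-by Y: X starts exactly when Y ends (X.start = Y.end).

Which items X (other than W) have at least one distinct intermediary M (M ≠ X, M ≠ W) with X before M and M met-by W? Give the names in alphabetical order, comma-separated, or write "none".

Target W = [May 5, May 8].
Intermediaries M with M met-by W: U.
Via U — items with X before U: D, K.
Union: D, K.

D, K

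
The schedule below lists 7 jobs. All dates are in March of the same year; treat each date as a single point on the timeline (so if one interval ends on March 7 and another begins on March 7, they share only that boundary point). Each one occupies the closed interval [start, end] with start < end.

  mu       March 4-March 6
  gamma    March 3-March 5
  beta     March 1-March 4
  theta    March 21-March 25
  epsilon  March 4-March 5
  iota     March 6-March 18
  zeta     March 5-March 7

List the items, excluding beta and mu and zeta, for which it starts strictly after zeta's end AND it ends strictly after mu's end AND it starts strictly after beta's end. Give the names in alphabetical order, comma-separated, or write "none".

theta

Conditions: its start is strictly after zeta's end (X.start > March 7) AND its end is strictly after mu's end (X.end > March 6) AND its start is strictly after beta's end (X.start > March 4).
epsilon: start March 4 > March 7? ✗; end March 5 > March 6? ✗; start March 4 > March 4? ✗ → no.
gamma: start March 3 > March 7? ✗; end March 5 > March 6? ✗; start March 3 > March 4? ✗ → no.
iota: start March 6 > March 7? ✗; end March 18 > March 6? ✓; start March 6 > March 4? ✓ → no.
theta: start March 21 > March 7? ✓; end March 25 > March 6? ✓; start March 21 > March 4? ✓ → yes.
Result: theta.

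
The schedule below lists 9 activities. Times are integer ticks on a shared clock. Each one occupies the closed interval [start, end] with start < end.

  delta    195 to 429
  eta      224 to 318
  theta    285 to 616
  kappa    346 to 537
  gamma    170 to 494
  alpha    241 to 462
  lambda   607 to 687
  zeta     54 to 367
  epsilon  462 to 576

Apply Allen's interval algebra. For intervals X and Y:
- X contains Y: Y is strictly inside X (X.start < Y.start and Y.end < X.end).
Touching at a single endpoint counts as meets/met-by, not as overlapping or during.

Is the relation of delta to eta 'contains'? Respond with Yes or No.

Yes

delta = [195, 429], eta = [224, 318].
Actual relation of delta to eta: contains.
Asked whether 'contains' holds → Yes.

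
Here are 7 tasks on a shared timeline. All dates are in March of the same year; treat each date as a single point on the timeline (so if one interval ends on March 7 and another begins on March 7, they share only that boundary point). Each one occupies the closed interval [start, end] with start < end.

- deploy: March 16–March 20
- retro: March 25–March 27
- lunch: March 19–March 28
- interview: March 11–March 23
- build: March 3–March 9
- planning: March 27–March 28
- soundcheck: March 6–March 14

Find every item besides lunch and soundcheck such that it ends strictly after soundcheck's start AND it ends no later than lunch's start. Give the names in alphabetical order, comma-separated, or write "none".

build

Conditions: its end is strictly after soundcheck's start (X.end > March 6) AND its end is no later than lunch's start (X.end <= March 19).
build: end March 9 > March 6? ✓; end March 9 <= March 19? ✓ → yes.
deploy: end March 20 > March 6? ✓; end March 20 <= March 19? ✗ → no.
interview: end March 23 > March 6? ✓; end March 23 <= March 19? ✗ → no.
planning: end March 28 > March 6? ✓; end March 28 <= March 19? ✗ → no.
retro: end March 27 > March 6? ✓; end March 27 <= March 19? ✗ → no.
Result: build.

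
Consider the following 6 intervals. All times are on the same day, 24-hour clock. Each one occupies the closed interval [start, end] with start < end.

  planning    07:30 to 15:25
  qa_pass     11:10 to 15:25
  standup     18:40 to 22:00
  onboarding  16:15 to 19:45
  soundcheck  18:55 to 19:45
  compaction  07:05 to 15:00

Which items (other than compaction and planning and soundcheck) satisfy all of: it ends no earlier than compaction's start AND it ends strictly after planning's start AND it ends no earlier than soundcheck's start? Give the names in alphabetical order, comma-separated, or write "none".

Conditions: its end is no earlier than compaction's start (X.end >= 07:05) AND its end is strictly after planning's start (X.end > 07:30) AND its end is no earlier than soundcheck's start (X.end >= 18:55).
onboarding: end 19:45 >= 07:05? ✓; end 19:45 > 07:30? ✓; end 19:45 >= 18:55? ✓ → yes.
qa_pass: end 15:25 >= 07:05? ✓; end 15:25 > 07:30? ✓; end 15:25 >= 18:55? ✗ → no.
standup: end 22:00 >= 07:05? ✓; end 22:00 > 07:30? ✓; end 22:00 >= 18:55? ✓ → yes.
Result: onboarding, standup.

onboarding, standup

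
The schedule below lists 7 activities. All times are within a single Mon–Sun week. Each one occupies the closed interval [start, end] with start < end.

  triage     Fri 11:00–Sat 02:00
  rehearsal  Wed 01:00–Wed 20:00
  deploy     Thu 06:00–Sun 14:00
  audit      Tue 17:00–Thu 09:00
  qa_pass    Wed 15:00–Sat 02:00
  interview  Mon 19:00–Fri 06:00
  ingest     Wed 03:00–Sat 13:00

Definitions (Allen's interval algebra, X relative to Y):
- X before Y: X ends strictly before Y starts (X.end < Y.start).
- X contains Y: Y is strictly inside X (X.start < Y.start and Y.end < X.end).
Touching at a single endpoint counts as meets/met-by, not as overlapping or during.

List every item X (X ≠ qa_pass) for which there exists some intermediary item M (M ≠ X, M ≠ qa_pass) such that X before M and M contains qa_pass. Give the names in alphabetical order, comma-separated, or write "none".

Target qa_pass = [Wed 15:00, Sat 02:00].
Intermediaries M with M contains qa_pass: ingest.
Via ingest — items with X before ingest: none.
Union: none.

none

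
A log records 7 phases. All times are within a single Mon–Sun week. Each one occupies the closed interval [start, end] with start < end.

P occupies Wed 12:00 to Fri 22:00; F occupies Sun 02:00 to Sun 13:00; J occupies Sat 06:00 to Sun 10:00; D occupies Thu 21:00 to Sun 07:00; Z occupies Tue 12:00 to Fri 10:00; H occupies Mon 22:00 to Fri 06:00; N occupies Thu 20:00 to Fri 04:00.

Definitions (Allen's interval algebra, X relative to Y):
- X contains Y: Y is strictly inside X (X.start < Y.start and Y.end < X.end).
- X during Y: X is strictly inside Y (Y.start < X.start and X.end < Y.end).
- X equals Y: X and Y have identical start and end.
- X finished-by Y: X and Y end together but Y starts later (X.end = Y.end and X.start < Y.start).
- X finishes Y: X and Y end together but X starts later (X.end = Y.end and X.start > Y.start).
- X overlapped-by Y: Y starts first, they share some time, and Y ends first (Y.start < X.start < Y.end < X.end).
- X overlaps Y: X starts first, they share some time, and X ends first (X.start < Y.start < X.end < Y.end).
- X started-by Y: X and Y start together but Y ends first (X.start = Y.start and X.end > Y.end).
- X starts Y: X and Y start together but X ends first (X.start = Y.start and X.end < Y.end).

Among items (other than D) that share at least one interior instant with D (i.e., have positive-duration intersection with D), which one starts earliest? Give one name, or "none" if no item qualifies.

H

Target D = [Thu 21:00, Sun 07:00].
F [Sun 02:00, Sun 13:00] → overlapped-by → candidate.
H [Mon 22:00, Fri 06:00] → overlaps → candidate.
J [Sat 06:00, Sun 10:00] → overlapped-by → candidate.
N [Thu 20:00, Fri 04:00] → overlaps → candidate.
P [Wed 12:00, Fri 22:00] → overlaps → candidate.
Z [Tue 12:00, Fri 10:00] → overlaps → candidate.
Among candidates, earliest start is Mon 22:00 → H.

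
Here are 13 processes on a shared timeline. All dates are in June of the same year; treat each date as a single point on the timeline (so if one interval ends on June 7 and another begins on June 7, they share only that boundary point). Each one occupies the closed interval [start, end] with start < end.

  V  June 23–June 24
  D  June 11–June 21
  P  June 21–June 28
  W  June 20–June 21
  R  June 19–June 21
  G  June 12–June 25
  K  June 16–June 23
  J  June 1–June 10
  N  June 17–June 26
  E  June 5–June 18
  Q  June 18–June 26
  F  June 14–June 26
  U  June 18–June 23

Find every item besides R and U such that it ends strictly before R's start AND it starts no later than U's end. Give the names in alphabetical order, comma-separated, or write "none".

E, J

Conditions: its end is strictly before R's start (X.end < June 19) AND its start is no later than U's end (X.start <= June 23).
D: end June 21 < June 19? ✗; start June 11 <= June 23? ✓ → no.
E: end June 18 < June 19? ✓; start June 5 <= June 23? ✓ → yes.
F: end June 26 < June 19? ✗; start June 14 <= June 23? ✓ → no.
G: end June 25 < June 19? ✗; start June 12 <= June 23? ✓ → no.
J: end June 10 < June 19? ✓; start June 1 <= June 23? ✓ → yes.
K: end June 23 < June 19? ✗; start June 16 <= June 23? ✓ → no.
N: end June 26 < June 19? ✗; start June 17 <= June 23? ✓ → no.
P: end June 28 < June 19? ✗; start June 21 <= June 23? ✓ → no.
Q: end June 26 < June 19? ✗; start June 18 <= June 23? ✓ → no.
V: end June 24 < June 19? ✗; start June 23 <= June 23? ✓ → no.
W: end June 21 < June 19? ✗; start June 20 <= June 23? ✓ → no.
Result: E, J.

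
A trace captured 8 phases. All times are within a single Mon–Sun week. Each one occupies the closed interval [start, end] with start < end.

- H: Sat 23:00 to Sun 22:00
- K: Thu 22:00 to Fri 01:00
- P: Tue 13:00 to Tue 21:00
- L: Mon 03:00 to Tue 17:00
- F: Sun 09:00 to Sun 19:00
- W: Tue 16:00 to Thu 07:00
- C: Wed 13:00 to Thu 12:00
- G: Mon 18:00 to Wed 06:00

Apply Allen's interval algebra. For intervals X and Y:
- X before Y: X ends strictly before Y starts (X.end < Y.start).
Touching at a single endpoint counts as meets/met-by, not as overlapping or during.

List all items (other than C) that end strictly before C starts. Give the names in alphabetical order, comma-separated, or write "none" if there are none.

Target C = [Wed 13:00, Thu 12:00].
F [Sun 09:00, Sun 19:00] → after → no.
G [Mon 18:00, Wed 06:00] → before → yes.
H [Sat 23:00, Sun 22:00] → after → no.
K [Thu 22:00, Fri 01:00] → after → no.
L [Mon 03:00, Tue 17:00] → before → yes.
P [Tue 13:00, Tue 21:00] → before → yes.
W [Tue 16:00, Thu 07:00] → overlaps → no.
Result: G, L, P.

G, L, P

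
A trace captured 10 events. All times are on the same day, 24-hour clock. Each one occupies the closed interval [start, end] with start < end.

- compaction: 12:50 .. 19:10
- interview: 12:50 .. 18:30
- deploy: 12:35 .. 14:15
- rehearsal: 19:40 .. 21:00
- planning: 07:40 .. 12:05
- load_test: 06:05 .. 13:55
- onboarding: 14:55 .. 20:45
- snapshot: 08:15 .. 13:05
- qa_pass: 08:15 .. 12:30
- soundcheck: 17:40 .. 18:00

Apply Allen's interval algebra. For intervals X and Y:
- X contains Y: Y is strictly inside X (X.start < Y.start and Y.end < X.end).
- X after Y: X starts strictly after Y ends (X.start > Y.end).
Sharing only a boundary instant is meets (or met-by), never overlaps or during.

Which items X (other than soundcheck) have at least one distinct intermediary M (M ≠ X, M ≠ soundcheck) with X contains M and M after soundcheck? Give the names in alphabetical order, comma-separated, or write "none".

Target soundcheck = [17:40, 18:00].
Intermediaries M with M after soundcheck: rehearsal.
Via rehearsal — items with X contains rehearsal: none.
Union: none.

none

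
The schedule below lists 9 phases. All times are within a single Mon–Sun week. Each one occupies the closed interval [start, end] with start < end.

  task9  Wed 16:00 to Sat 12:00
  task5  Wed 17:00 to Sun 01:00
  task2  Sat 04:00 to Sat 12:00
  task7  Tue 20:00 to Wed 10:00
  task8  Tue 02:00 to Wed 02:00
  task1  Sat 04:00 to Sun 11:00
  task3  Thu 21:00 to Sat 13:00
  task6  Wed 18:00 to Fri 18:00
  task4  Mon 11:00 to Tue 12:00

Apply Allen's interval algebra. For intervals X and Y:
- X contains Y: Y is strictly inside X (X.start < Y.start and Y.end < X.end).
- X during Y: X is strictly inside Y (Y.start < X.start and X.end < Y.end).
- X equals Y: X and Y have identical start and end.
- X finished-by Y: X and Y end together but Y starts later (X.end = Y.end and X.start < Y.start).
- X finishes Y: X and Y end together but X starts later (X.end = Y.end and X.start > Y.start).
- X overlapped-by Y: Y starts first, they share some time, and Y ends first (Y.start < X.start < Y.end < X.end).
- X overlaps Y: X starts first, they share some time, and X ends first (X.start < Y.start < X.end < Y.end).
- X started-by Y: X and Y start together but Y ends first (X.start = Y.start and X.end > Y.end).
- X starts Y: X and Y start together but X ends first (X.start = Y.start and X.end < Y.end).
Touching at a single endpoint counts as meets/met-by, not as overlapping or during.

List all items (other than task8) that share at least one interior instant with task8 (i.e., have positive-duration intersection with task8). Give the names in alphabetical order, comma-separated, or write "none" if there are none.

Target task8 = [Tue 02:00, Wed 02:00].
task1 [Sat 04:00, Sun 11:00] → after → no.
task2 [Sat 04:00, Sat 12:00] → after → no.
task3 [Thu 21:00, Sat 13:00] → after → no.
task4 [Mon 11:00, Tue 12:00] → overlaps → yes.
task5 [Wed 17:00, Sun 01:00] → after → no.
task6 [Wed 18:00, Fri 18:00] → after → no.
task7 [Tue 20:00, Wed 10:00] → overlapped-by → yes.
task9 [Wed 16:00, Sat 12:00] → after → no.
Result: task4, task7.

task4, task7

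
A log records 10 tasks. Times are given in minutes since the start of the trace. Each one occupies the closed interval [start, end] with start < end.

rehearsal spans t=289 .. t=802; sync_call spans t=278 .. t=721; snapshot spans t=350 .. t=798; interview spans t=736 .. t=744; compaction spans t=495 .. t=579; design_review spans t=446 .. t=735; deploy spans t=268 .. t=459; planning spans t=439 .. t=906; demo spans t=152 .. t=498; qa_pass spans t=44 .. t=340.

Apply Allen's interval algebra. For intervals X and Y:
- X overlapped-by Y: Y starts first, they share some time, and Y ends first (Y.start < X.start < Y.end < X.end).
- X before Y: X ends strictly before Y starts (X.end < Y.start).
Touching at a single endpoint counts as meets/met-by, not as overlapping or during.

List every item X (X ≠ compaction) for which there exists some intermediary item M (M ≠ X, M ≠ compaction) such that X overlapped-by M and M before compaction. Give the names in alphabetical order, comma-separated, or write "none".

Target compaction = [t=495, t=579].
Intermediaries M with M before compaction: deploy, qa_pass.
Via deploy — items with X overlapped-by deploy: design_review, planning, rehearsal, snapshot, sync_call.
Via qa_pass — items with X overlapped-by qa_pass: demo, deploy, rehearsal, sync_call.
Union: demo, deploy, design_review, planning, rehearsal, snapshot, sync_call.

demo, deploy, design_review, planning, rehearsal, snapshot, sync_call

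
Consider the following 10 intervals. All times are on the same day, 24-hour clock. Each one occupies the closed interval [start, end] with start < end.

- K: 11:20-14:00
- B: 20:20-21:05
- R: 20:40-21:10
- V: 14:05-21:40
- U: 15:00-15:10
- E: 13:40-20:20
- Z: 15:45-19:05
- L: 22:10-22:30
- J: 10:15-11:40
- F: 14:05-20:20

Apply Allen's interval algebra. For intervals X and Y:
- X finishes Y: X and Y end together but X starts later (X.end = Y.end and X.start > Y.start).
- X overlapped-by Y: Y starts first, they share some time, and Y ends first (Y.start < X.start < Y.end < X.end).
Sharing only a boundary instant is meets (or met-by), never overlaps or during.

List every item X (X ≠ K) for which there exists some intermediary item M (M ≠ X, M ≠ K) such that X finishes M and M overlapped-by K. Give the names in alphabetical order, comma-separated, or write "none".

F

Target K = [11:20, 14:00].
Intermediaries M with M overlapped-by K: E.
Via E — items with X finishes E: F.
Union: F.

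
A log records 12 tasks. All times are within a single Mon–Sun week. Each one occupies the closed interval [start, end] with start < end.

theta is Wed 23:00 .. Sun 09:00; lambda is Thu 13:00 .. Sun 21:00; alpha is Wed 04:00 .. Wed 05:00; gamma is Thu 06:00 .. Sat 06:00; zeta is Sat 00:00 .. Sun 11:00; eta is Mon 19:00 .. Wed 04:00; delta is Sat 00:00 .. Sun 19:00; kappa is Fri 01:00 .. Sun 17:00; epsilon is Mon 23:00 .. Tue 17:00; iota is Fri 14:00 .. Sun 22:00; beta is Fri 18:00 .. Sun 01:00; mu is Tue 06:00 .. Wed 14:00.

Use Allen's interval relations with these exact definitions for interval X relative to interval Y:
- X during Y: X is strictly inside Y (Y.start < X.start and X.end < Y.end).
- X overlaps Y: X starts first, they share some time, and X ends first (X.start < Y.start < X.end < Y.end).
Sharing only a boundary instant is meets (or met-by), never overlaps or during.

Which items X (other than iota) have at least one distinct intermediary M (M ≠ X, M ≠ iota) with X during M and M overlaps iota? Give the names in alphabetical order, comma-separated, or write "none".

Target iota = [Fri 14:00, Sun 22:00].
Intermediaries M with M overlaps iota: gamma, kappa, lambda, theta.
Via gamma — items with X during gamma: none.
Via kappa — items with X during kappa: beta, zeta.
Via lambda — items with X during lambda: beta, delta, kappa, zeta.
Via theta — items with X during theta: beta, gamma.
Union: beta, delta, gamma, kappa, zeta.

beta, delta, gamma, kappa, zeta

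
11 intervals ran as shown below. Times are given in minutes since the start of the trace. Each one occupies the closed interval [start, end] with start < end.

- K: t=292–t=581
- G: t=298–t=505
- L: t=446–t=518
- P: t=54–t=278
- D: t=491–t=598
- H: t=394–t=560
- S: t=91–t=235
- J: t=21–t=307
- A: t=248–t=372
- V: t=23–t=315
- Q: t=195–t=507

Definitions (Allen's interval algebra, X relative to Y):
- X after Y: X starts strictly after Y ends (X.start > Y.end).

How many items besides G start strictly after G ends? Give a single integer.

Target G = [t=298, t=505].
A [t=248, t=372] → overlaps → no.
D [t=491, t=598] → overlapped-by → no.
H [t=394, t=560] → overlapped-by → no.
J [t=21, t=307] → overlaps → no.
K [t=292, t=581] → contains → no.
L [t=446, t=518] → overlapped-by → no.
P [t=54, t=278] → before → no.
Q [t=195, t=507] → contains → no.
S [t=91, t=235] → before → no.
V [t=23, t=315] → overlaps → no.
Total: 0.

0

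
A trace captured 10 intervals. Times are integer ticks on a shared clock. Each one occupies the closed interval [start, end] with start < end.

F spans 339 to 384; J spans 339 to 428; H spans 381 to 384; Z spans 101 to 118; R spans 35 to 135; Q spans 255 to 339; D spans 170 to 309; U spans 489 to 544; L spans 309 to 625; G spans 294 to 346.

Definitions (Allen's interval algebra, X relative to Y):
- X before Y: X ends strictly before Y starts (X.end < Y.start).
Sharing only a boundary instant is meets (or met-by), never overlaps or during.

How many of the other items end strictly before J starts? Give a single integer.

3

Target J = [339, 428].
D [170, 309] → before → counts.
F [339, 384] → starts → no.
G [294, 346] → overlaps → no.
H [381, 384] → during → no.
L [309, 625] → contains → no.
Q [255, 339] → meets → no.
R [35, 135] → before → counts.
U [489, 544] → after → no.
Z [101, 118] → before → counts.
Total: 3.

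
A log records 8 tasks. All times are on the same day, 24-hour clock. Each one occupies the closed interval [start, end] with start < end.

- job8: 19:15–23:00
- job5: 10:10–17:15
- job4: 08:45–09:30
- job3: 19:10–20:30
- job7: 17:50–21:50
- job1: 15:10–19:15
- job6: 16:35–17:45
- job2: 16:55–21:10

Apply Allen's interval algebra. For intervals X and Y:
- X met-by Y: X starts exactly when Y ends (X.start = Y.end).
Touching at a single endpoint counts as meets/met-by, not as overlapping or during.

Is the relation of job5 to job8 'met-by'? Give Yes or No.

job5 = [10:10, 17:15], job8 = [19:15, 23:00].
Actual relation of job5 to job8: before.
Asked whether 'met-by' holds → No.

No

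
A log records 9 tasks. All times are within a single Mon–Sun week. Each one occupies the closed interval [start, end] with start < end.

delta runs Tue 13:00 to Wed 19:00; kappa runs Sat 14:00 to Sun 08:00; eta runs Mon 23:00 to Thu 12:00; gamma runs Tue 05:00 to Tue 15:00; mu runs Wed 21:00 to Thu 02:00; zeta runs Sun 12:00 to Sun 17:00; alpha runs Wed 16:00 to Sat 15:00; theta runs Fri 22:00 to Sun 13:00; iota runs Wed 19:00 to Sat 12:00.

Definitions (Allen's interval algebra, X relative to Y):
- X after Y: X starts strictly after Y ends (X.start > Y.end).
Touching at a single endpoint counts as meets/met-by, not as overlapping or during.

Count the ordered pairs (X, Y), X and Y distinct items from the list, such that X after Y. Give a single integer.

Checking all 72 ordered pairs for relation 'after'; matching pairs in alphabetical order:
(alpha, gamma): alpha after gamma ✓
(iota, gamma): iota after gamma ✓
(kappa, delta): kappa after delta ✓
(kappa, eta): kappa after eta ✓
(kappa, gamma): kappa after gamma ✓
(kappa, iota): kappa after iota ✓
(kappa, mu): kappa after mu ✓
(mu, delta): mu after delta ✓
(mu, gamma): mu after gamma ✓
(theta, delta): theta after delta ✓
(theta, eta): theta after eta ✓
(theta, gamma): theta after gamma ✓
(theta, mu): theta after mu ✓
(zeta, alpha): zeta after alpha ✓
(zeta, delta): zeta after delta ✓
(zeta, eta): zeta after eta ✓
(zeta, gamma): zeta after gamma ✓
(zeta, iota): zeta after iota ✓
(zeta, kappa): zeta after kappa ✓
(zeta, mu): zeta after mu ✓
Count: 20.

20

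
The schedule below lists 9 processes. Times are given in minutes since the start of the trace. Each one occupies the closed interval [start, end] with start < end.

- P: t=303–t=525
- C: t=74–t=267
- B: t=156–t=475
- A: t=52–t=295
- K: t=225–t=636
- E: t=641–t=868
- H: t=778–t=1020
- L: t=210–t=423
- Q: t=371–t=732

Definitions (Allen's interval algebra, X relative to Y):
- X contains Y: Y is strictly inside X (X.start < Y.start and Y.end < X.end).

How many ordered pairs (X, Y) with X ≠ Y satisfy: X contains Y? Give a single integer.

Checking all 72 ordered pairs for relation 'contains'; matching pairs in alphabetical order:
(A, C): A contains C ✓
(B, L): B contains L ✓
(K, P): K contains P ✓
Count: 3.

3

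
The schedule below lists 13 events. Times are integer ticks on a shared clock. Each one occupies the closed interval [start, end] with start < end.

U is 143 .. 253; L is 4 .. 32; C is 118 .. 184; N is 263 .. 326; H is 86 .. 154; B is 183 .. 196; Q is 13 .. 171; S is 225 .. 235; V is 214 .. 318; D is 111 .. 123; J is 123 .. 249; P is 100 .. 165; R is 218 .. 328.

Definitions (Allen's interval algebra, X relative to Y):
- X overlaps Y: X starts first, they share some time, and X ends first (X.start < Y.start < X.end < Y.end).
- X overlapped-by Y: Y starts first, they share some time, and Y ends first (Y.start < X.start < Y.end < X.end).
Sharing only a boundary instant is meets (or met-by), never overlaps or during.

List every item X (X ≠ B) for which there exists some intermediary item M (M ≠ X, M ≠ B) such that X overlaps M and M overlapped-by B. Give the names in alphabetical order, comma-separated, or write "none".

Target B = [183, 196].
Intermediaries M with M overlapped-by B: none.
Union: none.

none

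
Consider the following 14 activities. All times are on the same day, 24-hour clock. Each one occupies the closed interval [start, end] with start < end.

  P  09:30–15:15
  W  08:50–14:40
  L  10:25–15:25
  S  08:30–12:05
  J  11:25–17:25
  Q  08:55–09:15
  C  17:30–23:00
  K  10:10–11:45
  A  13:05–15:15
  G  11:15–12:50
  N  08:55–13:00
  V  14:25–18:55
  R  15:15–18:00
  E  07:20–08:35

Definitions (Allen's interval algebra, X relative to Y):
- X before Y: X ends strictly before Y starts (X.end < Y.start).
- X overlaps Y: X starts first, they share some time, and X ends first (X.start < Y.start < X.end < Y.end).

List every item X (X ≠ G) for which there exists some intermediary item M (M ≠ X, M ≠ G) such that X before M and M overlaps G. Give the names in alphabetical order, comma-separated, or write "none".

Target G = [11:15, 12:50].
Intermediaries M with M overlaps G: K, S.
Via K — items with X before K: E, Q.
Via S — items with X before S: none.
Union: E, Q.

E, Q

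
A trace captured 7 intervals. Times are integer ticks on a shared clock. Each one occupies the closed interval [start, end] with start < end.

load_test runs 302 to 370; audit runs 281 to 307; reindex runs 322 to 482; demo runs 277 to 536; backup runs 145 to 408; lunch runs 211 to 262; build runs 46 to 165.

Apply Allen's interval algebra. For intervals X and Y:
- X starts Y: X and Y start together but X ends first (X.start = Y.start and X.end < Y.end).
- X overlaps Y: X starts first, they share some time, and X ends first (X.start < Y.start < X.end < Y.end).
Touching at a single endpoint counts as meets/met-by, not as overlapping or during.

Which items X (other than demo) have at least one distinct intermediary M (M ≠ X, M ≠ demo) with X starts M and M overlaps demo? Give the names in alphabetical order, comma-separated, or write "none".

none

Target demo = [277, 536].
Intermediaries M with M overlaps demo: backup.
Via backup — items with X starts backup: none.
Union: none.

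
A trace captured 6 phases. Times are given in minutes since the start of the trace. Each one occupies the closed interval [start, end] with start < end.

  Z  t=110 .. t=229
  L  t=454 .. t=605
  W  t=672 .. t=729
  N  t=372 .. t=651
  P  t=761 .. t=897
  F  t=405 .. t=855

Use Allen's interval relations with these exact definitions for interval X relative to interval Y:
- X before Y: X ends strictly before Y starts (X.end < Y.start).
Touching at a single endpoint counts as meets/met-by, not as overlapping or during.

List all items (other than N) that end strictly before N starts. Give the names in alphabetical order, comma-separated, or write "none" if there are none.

Target N = [t=372, t=651].
F [t=405, t=855] → overlapped-by → no.
L [t=454, t=605] → during → no.
P [t=761, t=897] → after → no.
W [t=672, t=729] → after → no.
Z [t=110, t=229] → before → yes.
Result: Z.

Z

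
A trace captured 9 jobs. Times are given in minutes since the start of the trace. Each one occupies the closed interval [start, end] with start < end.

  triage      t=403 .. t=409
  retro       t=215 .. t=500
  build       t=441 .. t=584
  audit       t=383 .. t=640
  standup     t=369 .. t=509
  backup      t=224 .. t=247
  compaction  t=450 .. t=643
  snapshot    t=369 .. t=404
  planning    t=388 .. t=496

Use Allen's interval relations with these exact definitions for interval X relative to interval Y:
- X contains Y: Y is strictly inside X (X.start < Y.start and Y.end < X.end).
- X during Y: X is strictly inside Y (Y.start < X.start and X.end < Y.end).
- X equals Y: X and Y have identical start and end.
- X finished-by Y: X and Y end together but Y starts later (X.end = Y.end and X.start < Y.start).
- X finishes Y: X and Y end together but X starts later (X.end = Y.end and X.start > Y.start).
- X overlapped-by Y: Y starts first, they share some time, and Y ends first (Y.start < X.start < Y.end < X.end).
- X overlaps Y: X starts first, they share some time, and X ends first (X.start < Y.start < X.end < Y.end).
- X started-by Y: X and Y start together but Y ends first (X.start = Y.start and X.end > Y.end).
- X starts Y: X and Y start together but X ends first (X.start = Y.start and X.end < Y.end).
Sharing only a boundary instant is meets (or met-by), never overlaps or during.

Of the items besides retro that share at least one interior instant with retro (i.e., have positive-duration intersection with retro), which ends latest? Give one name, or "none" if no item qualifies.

Target retro = [t=215, t=500].
audit [t=383, t=640] → overlapped-by → candidate.
backup [t=224, t=247] → during → candidate.
build [t=441, t=584] → overlapped-by → candidate.
compaction [t=450, t=643] → overlapped-by → candidate.
planning [t=388, t=496] → during → candidate.
snapshot [t=369, t=404] → during → candidate.
standup [t=369, t=509] → overlapped-by → candidate.
triage [t=403, t=409] → during → candidate.
Among candidates, latest end is t=643 → compaction.

compaction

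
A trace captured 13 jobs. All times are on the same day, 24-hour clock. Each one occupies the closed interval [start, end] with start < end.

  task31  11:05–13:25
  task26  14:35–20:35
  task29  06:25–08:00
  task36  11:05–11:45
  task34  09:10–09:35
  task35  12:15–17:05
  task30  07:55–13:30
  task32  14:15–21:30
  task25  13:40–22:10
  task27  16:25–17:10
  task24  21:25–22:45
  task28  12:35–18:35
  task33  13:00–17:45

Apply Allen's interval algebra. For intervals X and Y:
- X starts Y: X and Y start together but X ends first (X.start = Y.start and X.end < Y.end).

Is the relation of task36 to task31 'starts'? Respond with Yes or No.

task36 = [11:05, 11:45], task31 = [11:05, 13:25].
Actual relation of task36 to task31: starts.
Asked whether 'starts' holds → Yes.

Yes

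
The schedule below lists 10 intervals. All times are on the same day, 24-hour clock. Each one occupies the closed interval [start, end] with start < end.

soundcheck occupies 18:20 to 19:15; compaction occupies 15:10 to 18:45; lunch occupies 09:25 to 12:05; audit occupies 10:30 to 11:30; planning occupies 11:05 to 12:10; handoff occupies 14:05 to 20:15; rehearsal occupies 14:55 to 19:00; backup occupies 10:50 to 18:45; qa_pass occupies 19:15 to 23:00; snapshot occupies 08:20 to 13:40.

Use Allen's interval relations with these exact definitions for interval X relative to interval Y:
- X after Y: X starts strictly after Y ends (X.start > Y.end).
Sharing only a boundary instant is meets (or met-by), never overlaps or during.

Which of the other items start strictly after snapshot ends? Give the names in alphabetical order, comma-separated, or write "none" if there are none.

Target snapshot = [08:20, 13:40].
audit [10:30, 11:30] → during → no.
backup [10:50, 18:45] → overlapped-by → no.
compaction [15:10, 18:45] → after → yes.
handoff [14:05, 20:15] → after → yes.
lunch [09:25, 12:05] → during → no.
planning [11:05, 12:10] → during → no.
qa_pass [19:15, 23:00] → after → yes.
rehearsal [14:55, 19:00] → after → yes.
soundcheck [18:20, 19:15] → after → yes.
Result: compaction, handoff, qa_pass, rehearsal, soundcheck.

compaction, handoff, qa_pass, rehearsal, soundcheck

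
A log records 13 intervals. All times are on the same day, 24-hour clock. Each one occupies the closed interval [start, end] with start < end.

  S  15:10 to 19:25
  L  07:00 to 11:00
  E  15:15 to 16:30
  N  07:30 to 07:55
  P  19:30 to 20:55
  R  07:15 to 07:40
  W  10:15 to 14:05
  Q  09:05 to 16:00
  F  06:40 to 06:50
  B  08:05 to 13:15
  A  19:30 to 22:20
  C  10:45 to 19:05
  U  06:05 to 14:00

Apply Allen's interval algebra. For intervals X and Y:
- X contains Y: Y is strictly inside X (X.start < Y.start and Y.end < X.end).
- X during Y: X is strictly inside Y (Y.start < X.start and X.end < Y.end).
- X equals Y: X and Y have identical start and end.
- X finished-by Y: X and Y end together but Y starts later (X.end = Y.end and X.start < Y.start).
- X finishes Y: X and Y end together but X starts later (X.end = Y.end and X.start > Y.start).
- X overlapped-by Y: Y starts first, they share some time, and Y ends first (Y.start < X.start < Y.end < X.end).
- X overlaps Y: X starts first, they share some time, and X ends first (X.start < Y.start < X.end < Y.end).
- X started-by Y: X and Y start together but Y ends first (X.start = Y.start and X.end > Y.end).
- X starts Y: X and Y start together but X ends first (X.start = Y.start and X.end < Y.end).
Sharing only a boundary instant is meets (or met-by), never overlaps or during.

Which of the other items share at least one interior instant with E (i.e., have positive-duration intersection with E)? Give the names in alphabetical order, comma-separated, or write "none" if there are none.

Target E = [15:15, 16:30].
A [19:30, 22:20] → after → no.
B [08:05, 13:15] → before → no.
C [10:45, 19:05] → contains → yes.
F [06:40, 06:50] → before → no.
L [07:00, 11:00] → before → no.
N [07:30, 07:55] → before → no.
P [19:30, 20:55] → after → no.
Q [09:05, 16:00] → overlaps → yes.
R [07:15, 07:40] → before → no.
S [15:10, 19:25] → contains → yes.
U [06:05, 14:00] → before → no.
W [10:15, 14:05] → before → no.
Result: C, Q, S.

C, Q, S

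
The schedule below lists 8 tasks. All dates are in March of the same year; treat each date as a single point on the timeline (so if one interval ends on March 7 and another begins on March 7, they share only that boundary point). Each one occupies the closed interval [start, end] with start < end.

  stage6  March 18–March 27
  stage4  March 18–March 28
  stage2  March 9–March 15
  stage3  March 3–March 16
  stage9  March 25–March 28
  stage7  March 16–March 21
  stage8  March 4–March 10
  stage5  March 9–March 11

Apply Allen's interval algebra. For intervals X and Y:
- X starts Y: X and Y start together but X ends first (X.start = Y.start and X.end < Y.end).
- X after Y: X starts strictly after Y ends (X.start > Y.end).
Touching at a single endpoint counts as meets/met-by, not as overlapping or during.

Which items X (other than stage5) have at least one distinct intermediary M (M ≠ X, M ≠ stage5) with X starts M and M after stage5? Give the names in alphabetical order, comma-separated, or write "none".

stage6

Target stage5 = [March 9, March 11].
Intermediaries M with M after stage5: stage4, stage6, stage7, stage9.
Via stage4 — items with X starts stage4: stage6.
Via stage6 — items with X starts stage6: none.
Via stage7 — items with X starts stage7: none.
Via stage9 — items with X starts stage9: none.
Union: stage6.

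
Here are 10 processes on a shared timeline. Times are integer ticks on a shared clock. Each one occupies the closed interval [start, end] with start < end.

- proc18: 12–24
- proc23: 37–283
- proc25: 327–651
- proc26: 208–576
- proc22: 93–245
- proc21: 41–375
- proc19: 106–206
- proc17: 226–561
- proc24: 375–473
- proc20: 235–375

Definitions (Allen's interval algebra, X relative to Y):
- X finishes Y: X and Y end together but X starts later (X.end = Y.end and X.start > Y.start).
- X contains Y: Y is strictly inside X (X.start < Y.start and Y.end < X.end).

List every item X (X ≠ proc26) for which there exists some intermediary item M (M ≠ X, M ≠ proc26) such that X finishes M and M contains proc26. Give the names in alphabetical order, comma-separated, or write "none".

none

Target proc26 = [208, 576].
Intermediaries M with M contains proc26: none.
Union: none.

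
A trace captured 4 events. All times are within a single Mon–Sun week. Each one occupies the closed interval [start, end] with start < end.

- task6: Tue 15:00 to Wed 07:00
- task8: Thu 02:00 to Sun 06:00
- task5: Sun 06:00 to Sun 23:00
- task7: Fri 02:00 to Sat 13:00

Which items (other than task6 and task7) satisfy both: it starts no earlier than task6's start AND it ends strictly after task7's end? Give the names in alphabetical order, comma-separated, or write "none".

Conditions: its start is no earlier than task6's start (X.start >= Tue 15:00) AND its end is strictly after task7's end (X.end > Sat 13:00).
task5: start Sun 06:00 >= Tue 15:00? ✓; end Sun 23:00 > Sat 13:00? ✓ → yes.
task8: start Thu 02:00 >= Tue 15:00? ✓; end Sun 06:00 > Sat 13:00? ✓ → yes.
Result: task5, task8.

task5, task8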